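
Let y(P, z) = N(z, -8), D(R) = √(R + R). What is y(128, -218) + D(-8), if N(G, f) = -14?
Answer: -14 + 4*I ≈ -14.0 + 4.0*I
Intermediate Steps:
D(R) = √2*√R (D(R) = √(2*R) = √2*√R)
y(P, z) = -14
y(128, -218) + D(-8) = -14 + √2*√(-8) = -14 + √2*(2*I*√2) = -14 + 4*I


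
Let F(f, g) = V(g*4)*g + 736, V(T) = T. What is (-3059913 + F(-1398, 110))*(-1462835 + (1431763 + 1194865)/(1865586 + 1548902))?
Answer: 48825711242460013/11086 ≈ 4.4043e+12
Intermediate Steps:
F(f, g) = 736 + 4*g**2 (F(f, g) = (g*4)*g + 736 = (4*g)*g + 736 = 4*g**2 + 736 = 736 + 4*g**2)
(-3059913 + F(-1398, 110))*(-1462835 + (1431763 + 1194865)/(1865586 + 1548902)) = (-3059913 + (736 + 4*110**2))*(-1462835 + (1431763 + 1194865)/(1865586 + 1548902)) = (-3059913 + (736 + 4*12100))*(-1462835 + 2626628/3414488) = (-3059913 + (736 + 48400))*(-1462835 + 2626628*(1/3414488)) = (-3059913 + 49136)*(-1462835 + 656657/853622) = -3010777*(-1248707481713/853622) = 48825711242460013/11086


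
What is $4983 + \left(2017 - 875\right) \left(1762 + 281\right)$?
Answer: $2338089$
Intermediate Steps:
$4983 + \left(2017 - 875\right) \left(1762 + 281\right) = 4983 + 1142 \cdot 2043 = 4983 + 2333106 = 2338089$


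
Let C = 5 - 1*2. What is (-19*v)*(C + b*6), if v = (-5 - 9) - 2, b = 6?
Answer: 11856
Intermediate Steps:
C = 3 (C = 5 - 2 = 3)
v = -16 (v = -14 - 2 = -16)
(-19*v)*(C + b*6) = (-19*(-16))*(3 + 6*6) = 304*(3 + 36) = 304*39 = 11856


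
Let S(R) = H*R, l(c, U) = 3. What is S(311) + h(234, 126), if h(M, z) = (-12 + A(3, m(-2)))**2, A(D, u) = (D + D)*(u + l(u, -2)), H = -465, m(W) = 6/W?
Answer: -144471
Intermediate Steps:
A(D, u) = 2*D*(3 + u) (A(D, u) = (D + D)*(u + 3) = (2*D)*(3 + u) = 2*D*(3 + u))
h(M, z) = 144 (h(M, z) = (-12 + 2*3*(3 + 6/(-2)))**2 = (-12 + 2*3*(3 + 6*(-1/2)))**2 = (-12 + 2*3*(3 - 3))**2 = (-12 + 2*3*0)**2 = (-12 + 0)**2 = (-12)**2 = 144)
S(R) = -465*R
S(311) + h(234, 126) = -465*311 + 144 = -144615 + 144 = -144471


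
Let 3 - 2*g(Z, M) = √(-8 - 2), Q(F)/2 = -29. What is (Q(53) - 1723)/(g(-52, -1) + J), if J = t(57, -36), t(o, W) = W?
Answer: 18906/367 - 274*I*√10/367 ≈ 51.515 - 2.3609*I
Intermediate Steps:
Q(F) = -58 (Q(F) = 2*(-29) = -58)
J = -36
g(Z, M) = 3/2 - I*√10/2 (g(Z, M) = 3/2 - √(-8 - 2)/2 = 3/2 - I*√10/2)
(Q(53) - 1723)/(g(-52, -1) + J) = (-58 - 1723)/((3/2 - I*√10/2) - 36) = -1781/(-69/2 - I*√10/2)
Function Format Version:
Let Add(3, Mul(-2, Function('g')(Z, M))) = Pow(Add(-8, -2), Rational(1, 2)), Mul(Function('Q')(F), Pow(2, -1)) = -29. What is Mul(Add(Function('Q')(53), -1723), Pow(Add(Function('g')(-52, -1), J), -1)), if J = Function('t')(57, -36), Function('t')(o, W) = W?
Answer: Add(Rational(18906, 367), Mul(Rational(-274, 367), I, Pow(10, Rational(1, 2)))) ≈ Add(51.515, Mul(-2.3609, I))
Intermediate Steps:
Function('Q')(F) = -58 (Function('Q')(F) = Mul(2, -29) = -58)
J = -36
Function('g')(Z, M) = Add(Rational(3, 2), Mul(Rational(-1, 2), I, Pow(10, Rational(1, 2)))) (Function('g')(Z, M) = Add(Rational(3, 2), Mul(Rational(-1, 2), Pow(Add(-8, -2), Rational(1, 2)))) = Add(Rational(3, 2), Mul(Rational(-1, 2), Pow(-10, Rational(1, 2)))) = Add(Rational(3, 2), Mul(Rational(-1, 2), Mul(I, Pow(10, Rational(1, 2))))) = Add(Rational(3, 2), Mul(Rational(-1, 2), I, Pow(10, Rational(1, 2)))))
Mul(Add(Function('Q')(53), -1723), Pow(Add(Function('g')(-52, -1), J), -1)) = Mul(Add(-58, -1723), Pow(Add(Add(Rational(3, 2), Mul(Rational(-1, 2), I, Pow(10, Rational(1, 2)))), -36), -1)) = Mul(-1781, Pow(Add(Rational(-69, 2), Mul(Rational(-1, 2), I, Pow(10, Rational(1, 2)))), -1))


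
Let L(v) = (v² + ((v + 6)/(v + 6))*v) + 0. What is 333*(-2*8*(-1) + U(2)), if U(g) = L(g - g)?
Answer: 5328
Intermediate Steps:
L(v) = v + v² (L(v) = (v² + ((6 + v)/(6 + v))*v) + 0 = (v² + 1*v) + 0 = (v² + v) + 0 = (v + v²) + 0 = v + v²)
U(g) = 0 (U(g) = (g - g)*(1 + (g - g)) = 0*(1 + 0) = 0*1 = 0)
333*(-2*8*(-1) + U(2)) = 333*(-2*8*(-1) + 0) = 333*(-16*(-1) + 0) = 333*(16 + 0) = 333*16 = 5328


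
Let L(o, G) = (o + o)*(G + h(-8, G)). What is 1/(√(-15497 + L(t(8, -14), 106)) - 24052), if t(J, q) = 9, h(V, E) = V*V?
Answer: -24052/578511141 - I*√12437/578511141 ≈ -4.1576e-5 - 1.9277e-7*I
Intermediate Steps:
h(V, E) = V²
L(o, G) = 2*o*(64 + G) (L(o, G) = (o + o)*(G + (-8)²) = (2*o)*(G + 64) = (2*o)*(64 + G) = 2*o*(64 + G))
1/(√(-15497 + L(t(8, -14), 106)) - 24052) = 1/(√(-15497 + 2*9*(64 + 106)) - 24052) = 1/(√(-15497 + 2*9*170) - 24052) = 1/(√(-15497 + 3060) - 24052) = 1/(√(-12437) - 24052) = 1/(I*√12437 - 24052) = 1/(-24052 + I*√12437)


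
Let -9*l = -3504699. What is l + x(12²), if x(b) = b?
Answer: 389555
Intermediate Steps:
l = 389411 (l = -⅑*(-3504699) = 389411)
l + x(12²) = 389411 + 12² = 389411 + 144 = 389555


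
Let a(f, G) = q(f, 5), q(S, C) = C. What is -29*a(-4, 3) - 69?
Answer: -214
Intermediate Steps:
a(f, G) = 5
-29*a(-4, 3) - 69 = -29*5 - 69 = -145 - 69 = -214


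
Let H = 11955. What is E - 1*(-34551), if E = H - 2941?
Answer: 43565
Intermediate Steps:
E = 9014 (E = 11955 - 2941 = 9014)
E - 1*(-34551) = 9014 - 1*(-34551) = 9014 + 34551 = 43565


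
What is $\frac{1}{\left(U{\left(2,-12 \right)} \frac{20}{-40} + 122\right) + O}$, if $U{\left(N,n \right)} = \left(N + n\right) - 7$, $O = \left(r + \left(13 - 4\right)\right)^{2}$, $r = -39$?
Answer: $\frac{2}{2061} \approx 0.0009704$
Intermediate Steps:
$O = 900$ ($O = \left(-39 + \left(13 - 4\right)\right)^{2} = \left(-39 + 9\right)^{2} = \left(-30\right)^{2} = 900$)
$U{\left(N,n \right)} = -7 + N + n$
$\frac{1}{\left(U{\left(2,-12 \right)} \frac{20}{-40} + 122\right) + O} = \frac{1}{\left(\left(-7 + 2 - 12\right) \frac{20}{-40} + 122\right) + 900} = \frac{1}{\left(- 17 \cdot 20 \left(- \frac{1}{40}\right) + 122\right) + 900} = \frac{1}{\left(\left(-17\right) \left(- \frac{1}{2}\right) + 122\right) + 900} = \frac{1}{\left(\frac{17}{2} + 122\right) + 900} = \frac{1}{\frac{261}{2} + 900} = \frac{1}{\frac{2061}{2}} = \frac{2}{2061}$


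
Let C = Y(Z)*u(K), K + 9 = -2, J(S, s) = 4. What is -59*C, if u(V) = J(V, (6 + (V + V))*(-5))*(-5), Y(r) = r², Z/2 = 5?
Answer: 118000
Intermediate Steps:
Z = 10 (Z = 2*5 = 10)
K = -11 (K = -9 - 2 = -11)
u(V) = -20 (u(V) = 4*(-5) = -20)
C = -2000 (C = 10²*(-20) = 100*(-20) = -2000)
-59*C = -59*(-2000) = 118000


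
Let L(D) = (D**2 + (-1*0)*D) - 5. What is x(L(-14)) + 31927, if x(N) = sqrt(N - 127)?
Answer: 31935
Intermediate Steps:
L(D) = -5 + D**2 (L(D) = (D**2 + 0*D) - 5 = (D**2 + 0) - 5 = D**2 - 5 = -5 + D**2)
x(N) = sqrt(-127 + N)
x(L(-14)) + 31927 = sqrt(-127 + (-5 + (-14)**2)) + 31927 = sqrt(-127 + (-5 + 196)) + 31927 = sqrt(-127 + 191) + 31927 = sqrt(64) + 31927 = 8 + 31927 = 31935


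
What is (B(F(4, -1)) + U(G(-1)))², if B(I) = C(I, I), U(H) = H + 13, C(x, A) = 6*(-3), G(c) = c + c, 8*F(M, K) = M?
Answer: 49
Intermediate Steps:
F(M, K) = M/8
G(c) = 2*c
C(x, A) = -18
U(H) = 13 + H
B(I) = -18
(B(F(4, -1)) + U(G(-1)))² = (-18 + (13 + 2*(-1)))² = (-18 + (13 - 2))² = (-18 + 11)² = (-7)² = 49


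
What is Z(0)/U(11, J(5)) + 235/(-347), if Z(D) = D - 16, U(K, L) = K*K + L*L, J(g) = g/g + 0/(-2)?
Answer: -17111/21167 ≈ -0.80838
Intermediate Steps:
J(g) = 1 (J(g) = 1 + 0*(-½) = 1 + 0 = 1)
U(K, L) = K² + L²
Z(D) = -16 + D
Z(0)/U(11, J(5)) + 235/(-347) = (-16 + 0)/(11² + 1²) + 235/(-347) = -16/(121 + 1) + 235*(-1/347) = -16/122 - 235/347 = -16*1/122 - 235/347 = -8/61 - 235/347 = -17111/21167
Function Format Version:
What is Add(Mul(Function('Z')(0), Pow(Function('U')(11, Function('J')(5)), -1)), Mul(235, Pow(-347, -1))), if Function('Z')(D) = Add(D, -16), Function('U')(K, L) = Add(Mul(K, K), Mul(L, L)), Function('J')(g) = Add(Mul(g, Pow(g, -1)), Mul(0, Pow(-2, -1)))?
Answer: Rational(-17111, 21167) ≈ -0.80838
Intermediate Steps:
Function('J')(g) = 1 (Function('J')(g) = Add(1, Mul(0, Rational(-1, 2))) = Add(1, 0) = 1)
Function('U')(K, L) = Add(Pow(K, 2), Pow(L, 2))
Function('Z')(D) = Add(-16, D)
Add(Mul(Function('Z')(0), Pow(Function('U')(11, Function('J')(5)), -1)), Mul(235, Pow(-347, -1))) = Add(Mul(Add(-16, 0), Pow(Add(Pow(11, 2), Pow(1, 2)), -1)), Mul(235, Pow(-347, -1))) = Add(Mul(-16, Pow(Add(121, 1), -1)), Mul(235, Rational(-1, 347))) = Add(Mul(-16, Pow(122, -1)), Rational(-235, 347)) = Add(Mul(-16, Rational(1, 122)), Rational(-235, 347)) = Add(Rational(-8, 61), Rational(-235, 347)) = Rational(-17111, 21167)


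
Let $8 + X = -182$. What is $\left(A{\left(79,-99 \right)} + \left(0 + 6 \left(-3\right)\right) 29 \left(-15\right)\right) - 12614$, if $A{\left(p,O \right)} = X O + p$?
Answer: $14105$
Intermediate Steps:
$X = -190$ ($X = -8 - 182 = -190$)
$A{\left(p,O \right)} = p - 190 O$ ($A{\left(p,O \right)} = - 190 O + p = p - 190 O$)
$\left(A{\left(79,-99 \right)} + \left(0 + 6 \left(-3\right)\right) 29 \left(-15\right)\right) - 12614 = \left(\left(79 - -18810\right) + \left(0 + 6 \left(-3\right)\right) 29 \left(-15\right)\right) - 12614 = \left(\left(79 + 18810\right) + \left(0 - 18\right) 29 \left(-15\right)\right) - 12614 = \left(18889 + \left(-18\right) 29 \left(-15\right)\right) - 12614 = \left(18889 - -7830\right) - 12614 = \left(18889 + 7830\right) - 12614 = 26719 - 12614 = 14105$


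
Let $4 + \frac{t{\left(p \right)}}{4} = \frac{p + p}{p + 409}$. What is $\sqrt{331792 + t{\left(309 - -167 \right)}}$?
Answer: $\frac{4 \sqrt{16241164230}}{885} \approx 576.0$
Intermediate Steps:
$t{\left(p \right)} = -16 + \frac{8 p}{409 + p}$ ($t{\left(p \right)} = -16 + 4 \frac{p + p}{p + 409} = -16 + 4 \frac{2 p}{409 + p} = -16 + \frac{8 p}{409 + p}$)
$\sqrt{331792 + t{\left(309 - -167 \right)}} = \sqrt{331792 + \frac{8 \left(-818 - \left(309 - -167\right)\right)}{409 + \left(309 - -167\right)}} = \sqrt{331792 + \frac{8 \left(-818 - \left(309 + 167\right)\right)}{409 + \left(309 + 167\right)}} = \sqrt{331792 + \frac{8 \left(-818 - 476\right)}{409 + 476}} = \sqrt{331792 + \frac{8 \left(-818 - 476\right)}{885}} = \sqrt{331792 + 8 \cdot \frac{1}{885} \left(-1294\right)} = \sqrt{331792 - \frac{10352}{885}} = \sqrt{\frac{293625568}{885}} = \frac{4 \sqrt{16241164230}}{885}$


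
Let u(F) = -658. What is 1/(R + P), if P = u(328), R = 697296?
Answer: 1/696638 ≈ 1.4355e-6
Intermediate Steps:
P = -658
1/(R + P) = 1/(697296 - 658) = 1/696638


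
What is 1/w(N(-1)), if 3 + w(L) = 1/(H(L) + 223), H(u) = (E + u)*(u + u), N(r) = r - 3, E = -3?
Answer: -279/836 ≈ -0.33373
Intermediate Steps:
N(r) = -3 + r
H(u) = 2*u*(-3 + u) (H(u) = (-3 + u)*(u + u) = (-3 + u)*(2*u) = 2*u*(-3 + u))
w(L) = -3 + 1/(223 + 2*L*(-3 + L)) (w(L) = -3 + 1/(2*L*(-3 + L) + 223) = -3 + 1/(223 + 2*L*(-3 + L)))
1/w(N(-1)) = 1/(2*(-334 - 3*(-3 - 1)*(-3 + (-3 - 1)))/(223 + 2*(-3 - 1)*(-3 + (-3 - 1)))) = 1/(2*(-334 - 3*(-4)*(-3 - 4))/(223 + 2*(-4)*(-3 - 4))) = 1/(2*(-334 - 3*(-4)*(-7))/(223 + 2*(-4)*(-7))) = 1/(2*(-334 - 84)/(223 + 56)) = 1/(2*(-418)/279) = 1/(2*(1/279)*(-418)) = 1/(-836/279) = -279/836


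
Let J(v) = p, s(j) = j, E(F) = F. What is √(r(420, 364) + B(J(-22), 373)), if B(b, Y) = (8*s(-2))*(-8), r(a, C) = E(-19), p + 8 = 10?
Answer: √109 ≈ 10.440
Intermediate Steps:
p = 2 (p = -8 + 10 = 2)
r(a, C) = -19
J(v) = 2
B(b, Y) = 128 (B(b, Y) = (8*(-2))*(-8) = -16*(-8) = 128)
√(r(420, 364) + B(J(-22), 373)) = √(-19 + 128) = √109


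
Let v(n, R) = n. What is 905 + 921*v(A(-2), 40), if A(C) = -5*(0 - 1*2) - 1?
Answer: 9194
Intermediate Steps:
A(C) = 9 (A(C) = -5*(0 - 2) - 1 = -5*(-2) - 1 = 10 - 1 = 9)
905 + 921*v(A(-2), 40) = 905 + 921*9 = 905 + 8289 = 9194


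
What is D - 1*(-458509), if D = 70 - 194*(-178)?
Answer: 493111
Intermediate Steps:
D = 34602 (D = 70 + 34532 = 34602)
D - 1*(-458509) = 34602 - 1*(-458509) = 34602 + 458509 = 493111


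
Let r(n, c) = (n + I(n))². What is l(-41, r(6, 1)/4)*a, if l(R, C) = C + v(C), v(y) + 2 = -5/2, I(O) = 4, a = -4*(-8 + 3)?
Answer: 410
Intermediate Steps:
a = 20 (a = -4*(-5) = 20)
v(y) = -9/2 (v(y) = -2 - 5/2 = -9/2)
r(n, c) = (4 + n)² (r(n, c) = (n + 4)² = (4 + n)²)
l(R, C) = -9/2 + C (l(R, C) = C - 9/2 = -9/2 + C)
l(-41, r(6, 1)/4)*a = (-9/2 + (4 + 6)²/4)*20 = (-9/2 + 10²*(¼))*20 = (-9/2 + 100*(¼))*20 = (-9/2 + 25)*20 = (41/2)*20 = 410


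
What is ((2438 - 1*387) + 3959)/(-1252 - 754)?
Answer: -3005/1003 ≈ -2.9960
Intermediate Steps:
((2438 - 1*387) + 3959)/(-1252 - 754) = ((2438 - 387) + 3959)/(-2006) = (2051 + 3959)*(-1/2006) = 6010*(-1/2006) = -3005/1003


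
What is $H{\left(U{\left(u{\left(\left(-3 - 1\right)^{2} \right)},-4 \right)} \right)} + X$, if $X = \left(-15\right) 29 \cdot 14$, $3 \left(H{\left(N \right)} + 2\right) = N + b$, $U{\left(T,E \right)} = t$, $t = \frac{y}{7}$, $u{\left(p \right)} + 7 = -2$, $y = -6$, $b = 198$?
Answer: $- \frac{42184}{7} \approx -6026.3$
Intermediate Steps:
$u{\left(p \right)} = -9$ ($u{\left(p \right)} = -7 - 2 = -9$)
$t = - \frac{6}{7} \approx -0.85714$
$U{\left(T,E \right)} = - \frac{6}{7}$
$H{\left(N \right)} = 64 + \frac{N}{3}$ ($H{\left(N \right)} = -2 + \frac{N + 198}{3} = -2 + \frac{198 + N}{3} = -2 + \left(66 + \frac{N}{3}\right) = 64 + \frac{N}{3}$)
$X = -6090$ ($X = \left(-435\right) 14 = -6090$)
$H{\left(U{\left(u{\left(\left(-3 - 1\right)^{2} \right)},-4 \right)} \right)} + X = \left(64 + \frac{1}{3} \left(- \frac{6}{7}\right)\right) - 6090 = \left(64 - \frac{2}{7}\right) - 6090 = \frac{446}{7} - 6090 = - \frac{42184}{7}$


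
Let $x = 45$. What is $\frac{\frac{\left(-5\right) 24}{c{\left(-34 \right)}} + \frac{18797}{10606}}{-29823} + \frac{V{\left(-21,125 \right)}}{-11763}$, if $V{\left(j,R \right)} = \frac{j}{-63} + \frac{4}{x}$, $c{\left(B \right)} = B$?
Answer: $- \frac{202720624963}{948770622308970} \approx -0.00021367$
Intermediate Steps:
$V{\left(j,R \right)} = \frac{4}{45} - \frac{j}{63}$ ($V{\left(j,R \right)} = \frac{j}{-63} + \frac{4}{45} = j \left(- \frac{1}{63}\right) + 4 \cdot \frac{1}{45} = - \frac{j}{63} + \frac{4}{45} = \frac{4}{45} - \frac{j}{63}$)
$\frac{\frac{\left(-5\right) 24}{c{\left(-34 \right)}} + \frac{18797}{10606}}{-29823} + \frac{V{\left(-21,125 \right)}}{-11763} = \frac{\frac{\left(-5\right) 24}{-34} + \frac{18797}{10606}}{-29823} + \frac{\frac{4}{45} - - \frac{1}{3}}{-11763} = \left(\left(-120\right) \left(- \frac{1}{34}\right) + 18797 \cdot \frac{1}{10606}\right) \left(- \frac{1}{29823}\right) + \left(\frac{4}{45} + \frac{1}{3}\right) \left(- \frac{1}{11763}\right) = \left(\frac{60}{17} + \frac{18797}{10606}\right) \left(- \frac{1}{29823}\right) + \frac{19}{45} \left(- \frac{1}{11763}\right) = \frac{955909}{180302} \left(- \frac{1}{29823}\right) - \frac{19}{529335} = - \frac{955909}{5377146546} - \frac{19}{529335} = - \frac{202720624963}{948770622308970}$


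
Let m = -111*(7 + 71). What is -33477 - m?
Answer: -24819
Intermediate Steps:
m = -8658 (m = -111*78 = -8658)
-33477 - m = -33477 - 1*(-8658) = -33477 + 8658 = -24819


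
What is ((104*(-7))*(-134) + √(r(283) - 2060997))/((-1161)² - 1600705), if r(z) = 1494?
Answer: -871/2257 - I*√2059503/252784 ≈ -0.38591 - 0.0056772*I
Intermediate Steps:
((104*(-7))*(-134) + √(r(283) - 2060997))/((-1161)² - 1600705) = ((104*(-7))*(-134) + √(1494 - 2060997))/((-1161)² - 1600705) = (-728*(-134) + √(-2059503))/(1347921 - 1600705) = (97552 + I*√2059503)/(-252784) = (97552 + I*√2059503)*(-1/252784) = -871/2257 - I*√2059503/252784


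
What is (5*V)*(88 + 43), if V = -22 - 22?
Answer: -28820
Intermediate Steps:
V = -44
(5*V)*(88 + 43) = (5*(-44))*(88 + 43) = -220*131 = -28820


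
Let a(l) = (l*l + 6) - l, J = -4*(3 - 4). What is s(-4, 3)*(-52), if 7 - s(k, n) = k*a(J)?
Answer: -4108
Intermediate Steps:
J = 4 (J = -4*(-1) = 4)
a(l) = 6 + l² - l (a(l) = (l² + 6) - l = (6 + l²) - l = 6 + l² - l)
s(k, n) = 7 - 18*k (s(k, n) = 7 - k*(6 + 4² - 1*4) = 7 - k*(6 + 16 - 4) = 7 - k*18 = 7 - 18*k)
s(-4, 3)*(-52) = (7 - 18*(-4))*(-52) = (7 + 72)*(-52) = 79*(-52) = -4108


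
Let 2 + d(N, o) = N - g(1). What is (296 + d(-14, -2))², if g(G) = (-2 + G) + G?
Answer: 78400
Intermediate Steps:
g(G) = -2 + 2*G
d(N, o) = -2 + N (d(N, o) = -2 + (N - (-2 + 2*1)) = -2 + (N - (-2 + 2)) = -2 + (N - 1*0) = -2 + (N + 0) = -2 + N)
(296 + d(-14, -2))² = (296 + (-2 - 14))² = (296 - 16)² = 280² = 78400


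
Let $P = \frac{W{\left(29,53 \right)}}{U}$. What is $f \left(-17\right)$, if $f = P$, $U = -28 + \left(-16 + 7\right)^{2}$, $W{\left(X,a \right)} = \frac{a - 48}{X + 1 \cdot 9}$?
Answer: $- \frac{85}{2014} \approx -0.042205$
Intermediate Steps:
$W{\left(X,a \right)} = \frac{-48 + a}{9 + X}$ ($W{\left(X,a \right)} = \frac{-48 + a}{X + 9} = \frac{-48 + a}{9 + X}$)
$U = 53$ ($U = -28 + \left(-9\right)^{2} = -28 + 81 = 53$)
$P = \frac{5}{2014}$ ($P = \frac{\frac{1}{9 + 29} \left(-48 + 53\right)}{53} = \frac{1}{38} \cdot 5 \cdot \frac{1}{53} = \frac{5}{38} \cdot \frac{1}{53} = \frac{5}{2014} \approx 0.0024826$)
$f = \frac{5}{2014} \approx 0.0024826$
$f \left(-17\right) = \frac{5}{2014} \left(-17\right) = - \frac{85}{2014}$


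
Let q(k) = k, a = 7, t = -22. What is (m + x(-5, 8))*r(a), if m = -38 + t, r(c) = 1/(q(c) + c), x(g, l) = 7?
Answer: -53/14 ≈ -3.7857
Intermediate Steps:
r(c) = 1/(2*c) (r(c) = 1/(c + c) = 1/(2*c))
m = -60 (m = -38 - 22 = -60)
(m + x(-5, 8))*r(a) = (-60 + 7)*((½)/7) = -53/(2*7) = -53*1/14 = -53/14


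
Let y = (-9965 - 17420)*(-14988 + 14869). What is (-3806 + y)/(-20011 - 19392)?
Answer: -3255009/39403 ≈ -82.608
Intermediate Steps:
y = 3258815 (y = -27385*(-119) = 3258815)
(-3806 + y)/(-20011 - 19392) = (-3806 + 3258815)/(-20011 - 19392) = 3255009/(-39403) = 3255009*(-1/39403) = -3255009/39403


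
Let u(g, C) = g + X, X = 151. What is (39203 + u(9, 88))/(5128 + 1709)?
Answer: 13121/2279 ≈ 5.7573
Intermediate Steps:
u(g, C) = 151 + g (u(g, C) = g + 151 = 151 + g)
(39203 + u(9, 88))/(5128 + 1709) = (39203 + (151 + 9))/(5128 + 1709) = (39203 + 160)/6837 = 39363*(1/6837) = 13121/2279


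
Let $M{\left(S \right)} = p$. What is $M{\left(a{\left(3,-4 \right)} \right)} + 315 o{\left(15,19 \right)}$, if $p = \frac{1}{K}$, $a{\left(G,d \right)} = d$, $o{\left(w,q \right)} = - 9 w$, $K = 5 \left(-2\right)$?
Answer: $- \frac{425251}{10} \approx -42525.0$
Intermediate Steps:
$K = -10$
$p = - \frac{1}{10}$ ($p = \frac{1}{-10} = - \frac{1}{10} \approx -0.1$)
$M{\left(S \right)} = - \frac{1}{10}$
$M{\left(a{\left(3,-4 \right)} \right)} + 315 o{\left(15,19 \right)} = - \frac{1}{10} + 315 \left(\left(-9\right) 15\right) = - \frac{1}{10} + 315 \left(-135\right) = - \frac{1}{10} - 42525 = - \frac{425251}{10}$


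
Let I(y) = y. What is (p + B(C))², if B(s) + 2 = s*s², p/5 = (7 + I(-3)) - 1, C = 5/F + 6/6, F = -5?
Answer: 169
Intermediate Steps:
C = 0 (C = 5/(-5) + 6/6 = 5*(-⅕) + 6*(⅙) = -1 + 1 = 0)
p = 15 (p = 5*((7 - 3) - 1) = 5*(4 - 1) = 5*3 = 15)
B(s) = -2 + s³ (B(s) = -2 + s*s² = -2 + s³)
(p + B(C))² = (15 + (-2 + 0³))² = (15 + (-2 + 0))² = (15 - 2)² = 13² = 169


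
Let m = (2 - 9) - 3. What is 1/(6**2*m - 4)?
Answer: -1/364 ≈ -0.0027473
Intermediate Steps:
m = -10 (m = -7 - 3 = -10)
1/(6**2*m - 4) = 1/(6**2*(-10) - 4) = 1/(36*(-10) - 4) = 1/(-360 - 4) = 1/(-364) = -1/364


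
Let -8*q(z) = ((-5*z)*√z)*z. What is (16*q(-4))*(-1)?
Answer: -320*I ≈ -320.0*I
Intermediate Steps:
q(z) = 5*z^(5/2)/8 (q(z) = -(-5*z)*√z*z/8 = -(-5*z^(3/2))*z/8 = -(-5)*z^(5/2)/8 = 5*z^(5/2)/8)
(16*q(-4))*(-1) = (16*(5*(-4)^(5/2)/8))*(-1) = (16*(5*(32*I)/8))*(-1) = (16*(20*I))*(-1) = (320*I)*(-1) = -320*I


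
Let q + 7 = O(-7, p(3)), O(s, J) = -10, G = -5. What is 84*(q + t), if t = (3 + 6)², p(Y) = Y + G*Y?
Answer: 5376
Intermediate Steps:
p(Y) = -4*Y (p(Y) = Y - 5*Y = -4*Y)
q = -17 (q = -7 - 10 = -17)
t = 81 (t = 9² = 81)
84*(q + t) = 84*(-17 + 81) = 84*64 = 5376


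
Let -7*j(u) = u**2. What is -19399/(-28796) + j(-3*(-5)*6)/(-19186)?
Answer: 1419286049/1933680196 ≈ 0.73398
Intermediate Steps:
j(u) = -u**2/7
-19399/(-28796) + j(-3*(-5)*6)/(-19186) = -19399/(-28796) - (-3*(-5)*6)**2/7/(-19186) = -19399*(-1/28796) - (15*6)**2/7*(-1/19186) = 19399/28796 - 1/7*90**2*(-1/19186) = 19399/28796 - 1/7*8100*(-1/19186) = 19399/28796 - 8100/7*(-1/19186) = 19399/28796 + 4050/67151 = 1419286049/1933680196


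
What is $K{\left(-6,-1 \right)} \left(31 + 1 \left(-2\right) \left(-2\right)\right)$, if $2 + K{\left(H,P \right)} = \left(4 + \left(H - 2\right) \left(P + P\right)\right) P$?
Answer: $-770$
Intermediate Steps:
$K{\left(H,P \right)} = -2 + P \left(4 + 2 P \left(-2 + H\right)\right)$ ($K{\left(H,P \right)} = -2 + \left(4 + \left(H - 2\right) \left(P + P\right)\right) P = -2 + \left(4 + \left(-2 + H\right) 2 P\right) P = -2 + \left(4 + 2 P \left(-2 + H\right)\right) P = -2 + P \left(4 + 2 P \left(-2 + H\right)\right)$)
$K{\left(-6,-1 \right)} \left(31 + 1 \left(-2\right) \left(-2\right)\right) = \left(-2 - 4 \left(-1\right)^{2} + 4 \left(-1\right) + 2 \left(-6\right) \left(-1\right)^{2}\right) \left(31 + 1 \left(-2\right) \left(-2\right)\right) = \left(-2 - 4 - 4 + 2 \left(-6\right) 1\right) \left(31 - -4\right) = \left(-2 - 4 - 4 - 12\right) \left(31 + 4\right) = \left(-22\right) 35 = -770$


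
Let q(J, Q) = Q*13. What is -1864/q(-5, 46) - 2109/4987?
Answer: -5278475/1491113 ≈ -3.5400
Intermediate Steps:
q(J, Q) = 13*Q
-1864/q(-5, 46) - 2109/4987 = -1864/(13*46) - 2109/4987 = -1864/598 - 2109*1/4987 = -1864*1/598 - 2109/4987 = -932/299 - 2109/4987 = -5278475/1491113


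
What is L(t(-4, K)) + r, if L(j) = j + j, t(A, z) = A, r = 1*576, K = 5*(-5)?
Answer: 568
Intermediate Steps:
K = -25
r = 576
L(j) = 2*j
L(t(-4, K)) + r = 2*(-4) + 576 = -8 + 576 = 568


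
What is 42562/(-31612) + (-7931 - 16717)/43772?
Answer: -330274555/172965058 ≈ -1.9095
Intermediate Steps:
42562/(-31612) + (-7931 - 16717)/43772 = 42562*(-1/31612) - 24648*1/43772 = -21281/15806 - 6162/10943 = -330274555/172965058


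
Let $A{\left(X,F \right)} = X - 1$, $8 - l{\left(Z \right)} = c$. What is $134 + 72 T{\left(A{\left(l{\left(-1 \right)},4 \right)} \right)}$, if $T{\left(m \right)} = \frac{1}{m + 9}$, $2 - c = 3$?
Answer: $\frac{2350}{17} \approx 138.24$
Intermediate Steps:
$c = -1$ ($c = 2 - 3 = -1$)
$l{\left(Z \right)} = 9$ ($l{\left(Z \right)} = 8 - -1 = 8 + 1 = 9$)
$A{\left(X,F \right)} = -1 + X$ ($A{\left(X,F \right)} = X - 1 = -1 + X$)
$T{\left(m \right)} = \frac{1}{9 + m}$
$134 + 72 T{\left(A{\left(l{\left(-1 \right)},4 \right)} \right)} = 134 + \frac{72}{9 + \left(-1 + 9\right)} = 134 + \frac{72}{9 + 8} = 134 + \frac{72}{17} = \frac{2350}{17}$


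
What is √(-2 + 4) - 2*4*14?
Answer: -112 + √2 ≈ -110.59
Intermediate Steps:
√(-2 + 4) - 2*4*14 = √2 - 8*14 = √2 - 112 = -112 + √2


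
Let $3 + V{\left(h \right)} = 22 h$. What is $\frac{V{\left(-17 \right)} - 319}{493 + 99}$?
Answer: $- \frac{87}{74} \approx -1.1757$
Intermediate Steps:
$V{\left(h \right)} = -3 + 22 h$
$\frac{V{\left(-17 \right)} - 319}{493 + 99} = \frac{\left(-3 + 22 \left(-17\right)\right) - 319}{493 + 99} = \frac{\left(-3 - 374\right) - 319}{592} = \left(-377 - 319\right) \frac{1}{592} = \left(-696\right) \frac{1}{592} = - \frac{87}{74}$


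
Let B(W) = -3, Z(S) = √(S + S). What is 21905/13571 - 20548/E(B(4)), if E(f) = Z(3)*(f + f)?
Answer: 21905/13571 + 5137*√6/9 ≈ 1399.7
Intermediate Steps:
Z(S) = √2*√S (Z(S) = √(2*S) = √2*√S)
E(f) = 2*f*√6 (E(f) = (√2*√3)*(f + f) = √6*(2*f) = 2*f*√6)
21905/13571 - 20548/E(B(4)) = 21905/13571 - 20548*(-√6/36) = 21905*(1/13571) - 20548*(-√6/36) = 21905/13571 - (-5137)*√6/9 = 21905/13571 + 5137*√6/9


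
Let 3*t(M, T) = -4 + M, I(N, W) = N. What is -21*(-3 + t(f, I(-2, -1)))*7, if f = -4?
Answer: 833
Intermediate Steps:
t(M, T) = -4/3 + M/3 (t(M, T) = (-4 + M)/3 = -4/3 + M/3)
-21*(-3 + t(f, I(-2, -1)))*7 = -21*(-3 + (-4/3 + (⅓)*(-4)))*7 = -21*(-3 + (-4/3 - 4/3))*7 = -21*(-3 - 8/3)*7 = -21*(-17)/3*7 = -1*(-119)*7 = 119*7 = 833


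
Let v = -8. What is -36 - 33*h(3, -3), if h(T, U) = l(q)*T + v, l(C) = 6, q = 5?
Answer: -366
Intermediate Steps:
h(T, U) = -8 + 6*T (h(T, U) = 6*T - 8 = -8 + 6*T)
-36 - 33*h(3, -3) = -36 - 33*(-8 + 6*3) = -36 - 33*(-8 + 18) = -36 - 33*10 = -36 - 330 = -366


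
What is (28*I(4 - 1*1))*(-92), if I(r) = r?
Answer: -7728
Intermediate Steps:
(28*I(4 - 1*1))*(-92) = (28*(4 - 1*1))*(-92) = (28*(4 - 1))*(-92) = (28*3)*(-92) = 84*(-92) = -7728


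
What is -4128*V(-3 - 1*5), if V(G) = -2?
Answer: 8256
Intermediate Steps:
-4128*V(-3 - 1*5) = -4128*(-2) = 8256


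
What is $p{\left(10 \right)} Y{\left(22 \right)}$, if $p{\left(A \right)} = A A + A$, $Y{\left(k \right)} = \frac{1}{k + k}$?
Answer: $\frac{5}{2} \approx 2.5$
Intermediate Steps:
$Y{\left(k \right)} = \frac{1}{2 k}$
$p{\left(A \right)} = A + A^{2}$ ($p{\left(A \right)} = A^{2} + A = A + A^{2}$)
$p{\left(10 \right)} Y{\left(22 \right)} = 10 \left(1 + 10\right) \frac{1}{2 \cdot 22} = 10 \cdot 11 \cdot \frac{1}{2} \cdot \frac{1}{22} = 110 \cdot \frac{1}{44} = \frac{5}{2}$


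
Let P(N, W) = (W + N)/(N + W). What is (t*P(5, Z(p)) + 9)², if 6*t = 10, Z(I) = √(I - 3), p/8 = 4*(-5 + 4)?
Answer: 1024/9 ≈ 113.78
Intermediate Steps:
p = -32 (p = 8*(4*(-5 + 4)) = 8*(4*(-1)) = 8*(-4) = -32)
Z(I) = √(-3 + I)
P(N, W) = 1 (P(N, W) = (N + W)/(N + W) = 1)
t = 5/3 (t = (⅙)*10 = 5/3 ≈ 1.6667)
(t*P(5, Z(p)) + 9)² = ((5/3)*1 + 9)² = (5/3 + 9)² = (32/3)² = 1024/9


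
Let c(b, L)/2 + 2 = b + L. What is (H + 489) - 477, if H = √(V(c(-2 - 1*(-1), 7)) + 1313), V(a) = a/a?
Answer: 12 + 3*√146 ≈ 48.249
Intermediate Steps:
c(b, L) = -4 + 2*L + 2*b (c(b, L) = -4 + 2*(b + L) = -4 + 2*(L + b) = -4 + (2*L + 2*b) = -4 + 2*L + 2*b)
V(a) = 1
H = 3*√146 (H = √(1 + 1313) = √1314 = 3*√146 ≈ 36.249)
(H + 489) - 477 = (3*√146 + 489) - 477 = (489 + 3*√146) - 477 = 12 + 3*√146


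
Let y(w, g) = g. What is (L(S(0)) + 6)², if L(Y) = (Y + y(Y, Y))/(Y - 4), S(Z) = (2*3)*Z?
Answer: 36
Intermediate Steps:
S(Z) = 6*Z
L(Y) = 2*Y/(-4 + Y) (L(Y) = (Y + Y)/(Y - 4) = (2*Y)/(-4 + Y) = 2*Y/(-4 + Y))
(L(S(0)) + 6)² = (2*(6*0)/(-4 + 6*0) + 6)² = (2*0/(-4 + 0) + 6)² = (2*0/(-4) + 6)² = (2*0*(-¼) + 6)² = (0 + 6)² = 6² = 36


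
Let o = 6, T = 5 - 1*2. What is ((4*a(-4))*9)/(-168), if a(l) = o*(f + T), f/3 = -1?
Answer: 0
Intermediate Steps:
f = -3 (f = 3*(-1) = -3)
T = 3 (T = 5 - 2 = 3)
a(l) = 0 (a(l) = 6*(-3 + 3) = 6*0 = 0)
((4*a(-4))*9)/(-168) = ((4*0)*9)/(-168) = (0*9)*(-1/168) = 0*(-1/168) = 0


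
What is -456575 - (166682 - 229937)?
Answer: -393320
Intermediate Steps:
-456575 - (166682 - 229937) = -456575 - 1*(-63255) = -456575 + 63255 = -393320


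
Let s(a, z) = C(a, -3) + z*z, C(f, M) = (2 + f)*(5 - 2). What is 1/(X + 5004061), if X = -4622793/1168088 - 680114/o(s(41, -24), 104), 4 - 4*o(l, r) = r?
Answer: 29202200/146923907566407 ≈ 1.9876e-7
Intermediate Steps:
C(f, M) = 6 + 3*f (C(f, M) = (2 + f)*3 = 6 + 3*f)
s(a, z) = 6 + z² + 3*a (s(a, z) = (6 + 3*a) + z*z = (6 + 3*a) + z² = 6 + z² + 3*a)
o(l, r) = 1 - r/4
X = 794317432207/29202200 (X = -4622793/1168088 - 680114/(1 - ¼*104) = -4622793*1/1168088 - 680114/(1 - 26) = -4622793/1168088 - 680114/(-25) = -4622793/1168088 - 680114*(-1/25) = -4622793/1168088 + 680114/25 = 794317432207/29202200 ≈ 27201.)
1/(X + 5004061) = 1/(794317432207/29202200 + 5004061) = 1/(146923907566407/29202200) = 29202200/146923907566407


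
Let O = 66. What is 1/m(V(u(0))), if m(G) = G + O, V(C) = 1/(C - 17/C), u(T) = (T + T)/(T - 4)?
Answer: 1/66 ≈ 0.015152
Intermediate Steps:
u(T) = 2*T/(-4 + T) (u(T) = (2*T)/(-4 + T) = 2*T/(-4 + T))
m(G) = 66 + G (m(G) = G + 66 = 66 + G)
1/m(V(u(0))) = 1/(66 + (2*0/(-4 + 0))/(-17 + (2*0/(-4 + 0))²)) = 1/(66 + (2*0/(-4))/(-17 + (2*0/(-4))²)) = 1/(66 + (2*0*(-¼))/(-17 + (2*0*(-¼))²)) = 1/(66 + 0/(-17 + 0²)) = 1/(66 + 0/(-17 + 0)) = 1/(66 + 0/(-17)) = 1/(66 + 0*(-1/17)) = 1/(66 + 0) = 1/66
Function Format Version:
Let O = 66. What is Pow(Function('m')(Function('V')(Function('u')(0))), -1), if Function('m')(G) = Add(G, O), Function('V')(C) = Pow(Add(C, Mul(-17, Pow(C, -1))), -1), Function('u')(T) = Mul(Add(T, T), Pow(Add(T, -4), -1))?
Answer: Rational(1, 66) ≈ 0.015152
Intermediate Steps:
Function('u')(T) = Mul(2, T, Pow(Add(-4, T), -1)) (Function('u')(T) = Mul(Mul(2, T), Pow(Add(-4, T), -1)) = Mul(2, T, Pow(Add(-4, T), -1)))
Function('m')(G) = Add(66, G) (Function('m')(G) = Add(G, 66) = Add(66, G))
Pow(Function('m')(Function('V')(Function('u')(0))), -1) = Pow(Add(66, Mul(Mul(2, 0, Pow(Add(-4, 0), -1)), Pow(Add(-17, Pow(Mul(2, 0, Pow(Add(-4, 0), -1)), 2)), -1))), -1) = Pow(Add(66, Mul(Mul(2, 0, Pow(-4, -1)), Pow(Add(-17, Pow(Mul(2, 0, Pow(-4, -1)), 2)), -1))), -1) = Pow(Add(66, Mul(Mul(2, 0, Rational(-1, 4)), Pow(Add(-17, Pow(Mul(2, 0, Rational(-1, 4)), 2)), -1))), -1) = Pow(Add(66, Mul(0, Pow(Add(-17, Pow(0, 2)), -1))), -1) = Pow(Add(66, Mul(0, Pow(Add(-17, 0), -1))), -1) = Pow(Add(66, Mul(0, Pow(-17, -1))), -1) = Pow(Add(66, Mul(0, Rational(-1, 17))), -1) = Pow(Add(66, 0), -1) = Pow(66, -1) = Rational(1, 66)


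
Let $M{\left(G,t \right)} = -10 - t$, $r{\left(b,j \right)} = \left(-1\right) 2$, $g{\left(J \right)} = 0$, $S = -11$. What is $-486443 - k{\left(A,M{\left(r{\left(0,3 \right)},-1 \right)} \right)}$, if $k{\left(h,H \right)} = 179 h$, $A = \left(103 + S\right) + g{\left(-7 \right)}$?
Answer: $-502911$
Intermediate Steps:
$r{\left(b,j \right)} = -2$
$A = 92$ ($A = \left(103 - 11\right) + 0 = 92 + 0 = 92$)
$-486443 - k{\left(A,M{\left(r{\left(0,3 \right)},-1 \right)} \right)} = -486443 - 179 \cdot 92 = -486443 - 16468 = -502911$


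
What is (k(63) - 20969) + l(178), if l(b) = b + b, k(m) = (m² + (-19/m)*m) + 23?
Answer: -16640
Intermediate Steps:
k(m) = 4 + m² (k(m) = (m² - 19) + 23 = (-19 + m²) + 23 = 4 + m²)
l(b) = 2*b
(k(63) - 20969) + l(178) = ((4 + 63²) - 20969) + 2*178 = ((4 + 3969) - 20969) + 356 = (3973 - 20969) + 356 = -16996 + 356 = -16640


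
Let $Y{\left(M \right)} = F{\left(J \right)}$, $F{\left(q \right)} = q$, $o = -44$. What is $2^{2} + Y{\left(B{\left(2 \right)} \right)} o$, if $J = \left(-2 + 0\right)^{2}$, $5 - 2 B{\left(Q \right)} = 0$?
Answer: $-172$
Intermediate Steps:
$B{\left(Q \right)} = \frac{5}{2}$ ($B{\left(Q \right)} = \frac{5}{2} - 0 = \frac{5}{2} + 0 = \frac{5}{2}$)
$J = 4$ ($J = \left(-2\right)^{2} = 4$)
$Y{\left(M \right)} = 4$
$2^{2} + Y{\left(B{\left(2 \right)} \right)} o = 2^{2} + 4 \left(-44\right) = 4 - 176 = -172$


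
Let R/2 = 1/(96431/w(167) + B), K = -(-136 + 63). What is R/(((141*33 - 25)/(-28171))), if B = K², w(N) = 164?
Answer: -16154/7851313 ≈ -0.0020575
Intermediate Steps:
K = 73 (K = -1*(-73) = 73)
B = 5329 (B = 73² = 5329)
R = 328/970387 (R = 2/(96431/164 + 5329) = 2/(970387/164) = 2*(164/970387) = 328/970387 ≈ 0.00033801)
R/(((141*33 - 25)/(-28171))) = 328/(970387*(((141*33 - 25)/(-28171)))) = 328/(970387*(((4653 - 25)*(-1/28171)))) = 328/(970387*((4628*(-1/28171)))) = 328/(970387*(-356/2167)) = (328/970387)*(-2167/356) = -16154/7851313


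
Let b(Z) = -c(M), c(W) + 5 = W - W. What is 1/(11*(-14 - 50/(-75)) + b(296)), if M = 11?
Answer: -3/425 ≈ -0.0070588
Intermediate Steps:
c(W) = -5 (c(W) = -5 + (W - W) = -5 + 0 = -5)
b(Z) = 5 (b(Z) = -1*(-5) = 5)
1/(11*(-14 - 50/(-75)) + b(296)) = 1/(11*(-14 - 50/(-75)) + 5) = 1/(11*(-14 - 50*(-1/75)) + 5) = 1/(11*(-14 + 2/3) + 5) = 1/(11*(-40/3) + 5) = 1/(-440/3 + 5) = 1/(-425/3) = -3/425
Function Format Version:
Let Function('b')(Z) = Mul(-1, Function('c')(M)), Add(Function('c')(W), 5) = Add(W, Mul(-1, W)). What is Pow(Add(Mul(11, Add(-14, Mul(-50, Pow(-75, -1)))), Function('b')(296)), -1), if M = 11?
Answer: Rational(-3, 425) ≈ -0.0070588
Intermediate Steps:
Function('c')(W) = -5 (Function('c')(W) = Add(-5, Add(W, Mul(-1, W))) = Add(-5, 0) = -5)
Function('b')(Z) = 5 (Function('b')(Z) = Mul(-1, -5) = 5)
Pow(Add(Mul(11, Add(-14, Mul(-50, Pow(-75, -1)))), Function('b')(296)), -1) = Pow(Add(Mul(11, Add(-14, Mul(-50, Pow(-75, -1)))), 5), -1) = Pow(Add(Mul(11, Add(-14, Mul(-50, Rational(-1, 75)))), 5), -1) = Pow(Add(Mul(11, Add(-14, Rational(2, 3))), 5), -1) = Pow(Add(Mul(11, Rational(-40, 3)), 5), -1) = Pow(Add(Rational(-440, 3), 5), -1) = Pow(Rational(-425, 3), -1) = Rational(-3, 425)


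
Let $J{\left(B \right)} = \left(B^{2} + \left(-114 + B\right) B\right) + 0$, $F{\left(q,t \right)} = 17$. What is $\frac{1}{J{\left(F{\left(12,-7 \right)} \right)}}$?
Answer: $- \frac{1}{1360} \approx -0.00073529$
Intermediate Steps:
$J{\left(B \right)} = B^{2} + B \left(-114 + B\right)$ ($J{\left(B \right)} = \left(B^{2} + B \left(-114 + B\right)\right) + 0 = B^{2} + B \left(-114 + B\right)$)
$\frac{1}{J{\left(F{\left(12,-7 \right)} \right)}} = \frac{1}{2 \cdot 17 \left(-57 + 17\right)} = \frac{1}{2 \cdot 17 \left(-40\right)} = \frac{1}{-1360} = - \frac{1}{1360}$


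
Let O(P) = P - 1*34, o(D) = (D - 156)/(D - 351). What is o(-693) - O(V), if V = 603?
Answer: -197729/348 ≈ -568.19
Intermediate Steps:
o(D) = (-156 + D)/(-351 + D)
O(P) = -34 + P (O(P) = P - 34 = -34 + P)
o(-693) - O(V) = (-156 - 693)/(-351 - 693) - (-34 + 603) = -849/(-1044) - 1*569 = -1/1044*(-849) - 569 = 283/348 - 569 = -197729/348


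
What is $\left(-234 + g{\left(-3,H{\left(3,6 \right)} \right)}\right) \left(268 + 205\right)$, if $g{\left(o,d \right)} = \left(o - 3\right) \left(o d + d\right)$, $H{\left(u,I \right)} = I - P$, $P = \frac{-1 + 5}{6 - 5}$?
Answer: $-99330$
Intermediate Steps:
$P = 4$ ($P = \frac{4}{1} = 4 \cdot 1 = 4$)
$H{\left(u,I \right)} = -4 + I$ ($H{\left(u,I \right)} = I - 4 = -4 + I$)
$g{\left(o,d \right)} = \left(-3 + o\right) \left(d + d o\right)$ ($g{\left(o,d \right)} = \left(-3 + o\right) \left(d o + d\right) = \left(-3 + o\right) \left(d + d o\right)$)
$\left(-234 + g{\left(-3,H{\left(3,6 \right)} \right)}\right) \left(268 + 205\right) = \left(-234 + \left(-4 + 6\right) \left(-3 + \left(-3\right)^{2} - -6\right)\right) \left(268 + 205\right) = \left(-234 + 2 \left(-3 + 9 + 6\right)\right) 473 = \left(-234 + 2 \cdot 12\right) 473 = \left(-234 + 24\right) 473 = \left(-210\right) 473 = -99330$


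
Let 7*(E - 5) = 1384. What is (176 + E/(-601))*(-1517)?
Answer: -1121082721/4207 ≈ -2.6648e+5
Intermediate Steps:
E = 1419/7 (E = 5 + (⅐)*1384 = 5 + 1384/7 = 1419/7 ≈ 202.71)
(176 + E/(-601))*(-1517) = (176 + (1419/7)/(-601))*(-1517) = (176 + (1419/7)*(-1/601))*(-1517) = (176 - 1419/4207)*(-1517) = (739013/4207)*(-1517) = -1121082721/4207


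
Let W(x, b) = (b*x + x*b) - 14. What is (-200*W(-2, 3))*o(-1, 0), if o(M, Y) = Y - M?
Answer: 5200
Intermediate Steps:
W(x, b) = -14 + 2*b*x (W(x, b) = (b*x + b*x) - 14 = 2*b*x - 14 = -14 + 2*b*x)
(-200*W(-2, 3))*o(-1, 0) = (-200*(-14 + 2*3*(-2)))*(0 - 1*(-1)) = (-200*(-14 - 12))*(0 + 1) = -200*(-26)*1 = 5200*1 = 5200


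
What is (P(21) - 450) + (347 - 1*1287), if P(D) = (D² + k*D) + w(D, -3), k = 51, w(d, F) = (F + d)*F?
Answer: 68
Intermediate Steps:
w(d, F) = F*(F + d)
P(D) = 9 + D² + 48*D (P(D) = (D² + 51*D) - 3*(-3 + D) = (D² + 51*D) + (9 - 3*D) = 9 + D² + 48*D)
(P(21) - 450) + (347 - 1*1287) = ((9 + 21² + 48*21) - 450) + (347 - 1*1287) = ((9 + 441 + 1008) - 450) + (347 - 1287) = (1458 - 450) - 940 = 1008 - 940 = 68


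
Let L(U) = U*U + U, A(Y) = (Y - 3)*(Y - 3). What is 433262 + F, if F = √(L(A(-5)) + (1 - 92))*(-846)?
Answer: 433262 - 846*√4069 ≈ 3.7930e+5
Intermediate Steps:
A(Y) = (-3 + Y)² (A(Y) = (-3 + Y)*(-3 + Y) = (-3 + Y)²)
L(U) = U + U² (L(U) = U² + U = U + U²)
F = -846*√4069 (F = √((-3 - 5)²*(1 + (-3 - 5)²) + (1 - 92))*(-846) = √((-8)²*(1 + (-8)²) - 91)*(-846) = √(64*(1 + 64) - 91)*(-846) = √(64*65 - 91)*(-846) = √(4160 - 91)*(-846) = √4069*(-846) = -846*√4069 ≈ -53965.)
433262 + F = 433262 - 846*√4069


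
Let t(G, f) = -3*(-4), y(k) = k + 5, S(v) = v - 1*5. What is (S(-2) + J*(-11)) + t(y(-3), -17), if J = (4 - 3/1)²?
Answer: -6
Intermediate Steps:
S(v) = -5 + v (S(v) = v - 5 = -5 + v)
y(k) = 5 + k
J = 1 (J = (4 - 3*1)² = (4 - 3)² = 1² = 1)
t(G, f) = 12
(S(-2) + J*(-11)) + t(y(-3), -17) = ((-5 - 2) + 1*(-11)) + 12 = (-7 - 11) + 12 = -18 + 12 = -6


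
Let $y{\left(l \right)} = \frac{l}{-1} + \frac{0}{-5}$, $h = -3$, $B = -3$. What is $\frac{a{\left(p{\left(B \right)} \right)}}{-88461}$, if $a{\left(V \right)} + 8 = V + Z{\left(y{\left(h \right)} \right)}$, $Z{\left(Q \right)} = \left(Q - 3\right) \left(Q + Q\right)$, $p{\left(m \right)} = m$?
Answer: $\frac{11}{88461} \approx 0.00012435$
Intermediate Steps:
$y{\left(l \right)} = - l$ ($y{\left(l \right)} = l \left(-1\right) + 0 \left(- \frac{1}{5}\right) = - l + 0 = - l$)
$Z{\left(Q \right)} = 2 Q \left(-3 + Q\right)$ ($Z{\left(Q \right)} = \left(-3 + Q\right) 2 Q = 2 Q \left(-3 + Q\right)$)
$a{\left(V \right)} = -8 + V$ ($a{\left(V \right)} = -8 + \left(V + 2 \left(\left(-1\right) \left(-3\right)\right) \left(-3 - -3\right)\right) = -8 + \left(V + 2 \cdot 3 \left(-3 + 3\right)\right) = -8 + \left(V + 2 \cdot 3 \cdot 0\right) = -8 + \left(V + 0\right) = -8 + V$)
$\frac{a{\left(p{\left(B \right)} \right)}}{-88461} = \frac{-8 - 3}{-88461} = \left(-11\right) \left(- \frac{1}{88461}\right) = \frac{11}{88461}$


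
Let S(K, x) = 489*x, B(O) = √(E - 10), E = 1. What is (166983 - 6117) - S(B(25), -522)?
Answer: 416124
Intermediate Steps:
B(O) = 3*I (B(O) = √(1 - 10) = √(-9) = 3*I)
(166983 - 6117) - S(B(25), -522) = (166983 - 6117) - 489*(-522) = 160866 - 1*(-255258) = 160866 + 255258 = 416124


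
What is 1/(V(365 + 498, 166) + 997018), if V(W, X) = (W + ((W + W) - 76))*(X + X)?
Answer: 1/1831334 ≈ 5.4605e-7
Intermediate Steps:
V(W, X) = 2*X*(-76 + 3*W) (V(W, X) = (W + (2*W - 76))*(2*X) = (W + (-76 + 2*W))*(2*X) = (-76 + 3*W)*(2*X) = 2*X*(-76 + 3*W))
1/(V(365 + 498, 166) + 997018) = 1/(2*166*(-76 + 3*(365 + 498)) + 997018) = 1/(2*166*(-76 + 3*863) + 997018) = 1/(2*166*(-76 + 2589) + 997018) = 1/(2*166*2513 + 997018) = 1/(834316 + 997018) = 1/1831334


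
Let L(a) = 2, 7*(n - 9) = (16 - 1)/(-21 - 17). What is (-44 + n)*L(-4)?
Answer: -9325/133 ≈ -70.113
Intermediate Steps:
n = 2379/266 (n = 9 + ((16 - 1)/(-21 - 17))/7 = 9 + (15/(-38))/7 = 9 + (15*(-1/38))/7 = 9 + (⅐)*(-15/38) = 9 - 15/266 = 2379/266 ≈ 8.9436)
(-44 + n)*L(-4) = (-44 + 2379/266)*2 = -9325/266*2 = -9325/133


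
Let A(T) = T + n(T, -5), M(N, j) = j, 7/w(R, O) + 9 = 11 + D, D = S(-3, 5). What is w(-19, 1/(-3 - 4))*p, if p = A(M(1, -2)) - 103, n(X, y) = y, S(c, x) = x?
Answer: -110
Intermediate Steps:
D = 5
w(R, O) = 1 (w(R, O) = 7/(-9 + (11 + 5)) = 7/(-9 + 16) = 7/7 = 7*(1/7) = 1)
A(T) = -5 + T (A(T) = T - 5 = -5 + T)
p = -110 (p = (-5 - 2) - 103 = -7 - 103 = -110)
w(-19, 1/(-3 - 4))*p = 1*(-110) = -110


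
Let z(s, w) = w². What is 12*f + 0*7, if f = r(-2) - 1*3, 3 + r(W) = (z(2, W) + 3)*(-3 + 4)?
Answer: 12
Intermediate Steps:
r(W) = W² (r(W) = -3 + (W² + 3)*(-3 + 4) = -3 + (3 + W²)*1 = -3 + (3 + W²) = W²)
f = 1 (f = (-2)² - 1*3 = 4 - 3 = 1)
12*f + 0*7 = 12*1 + 0*7 = 12 + 0 = 12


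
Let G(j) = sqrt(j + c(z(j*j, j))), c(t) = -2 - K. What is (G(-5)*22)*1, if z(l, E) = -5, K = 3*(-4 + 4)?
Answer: 22*I*sqrt(7) ≈ 58.207*I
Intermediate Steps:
K = 0 (K = 3*0 = 0)
c(t) = -2 (c(t) = -2 - 1*0 = -2 + 0 = -2)
G(j) = sqrt(-2 + j) (G(j) = sqrt(j - 2) = sqrt(-2 + j))
(G(-5)*22)*1 = (sqrt(-2 - 5)*22)*1 = (sqrt(-7)*22)*1 = ((I*sqrt(7))*22)*1 = (22*I*sqrt(7))*1 = 22*I*sqrt(7)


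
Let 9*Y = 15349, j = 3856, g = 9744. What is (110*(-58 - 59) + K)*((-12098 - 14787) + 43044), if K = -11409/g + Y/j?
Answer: -366296858924425/1761228 ≈ -2.0798e+8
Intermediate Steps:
Y = 15349/9 (Y = (1/9)*15349 = 15349/9 ≈ 1705.4)
K = -1283215/1761228 (K = -11409/9744 + (15349/9)/3856 = -11409*1/9744 + (15349/9)*(1/3856) = -3803/3248 + 15349/34704 = -1283215/1761228 ≈ -0.72859)
(110*(-58 - 59) + K)*((-12098 - 14787) + 43044) = (110*(-58 - 59) - 1283215/1761228)*((-12098 - 14787) + 43044) = (110*(-117) - 1283215/1761228)*(-26885 + 43044) = (-12870 - 1283215/1761228)*16159 = -22668287575/1761228*16159 = -366296858924425/1761228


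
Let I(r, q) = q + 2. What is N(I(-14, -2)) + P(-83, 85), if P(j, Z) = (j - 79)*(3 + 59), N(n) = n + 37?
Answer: -10007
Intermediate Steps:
I(r, q) = 2 + q
N(n) = 37 + n
P(j, Z) = -4898 + 62*j (P(j, Z) = (-79 + j)*62 = -4898 + 62*j)
N(I(-14, -2)) + P(-83, 85) = (37 + (2 - 2)) + (-4898 + 62*(-83)) = (37 + 0) + (-4898 - 5146) = 37 - 10044 = -10007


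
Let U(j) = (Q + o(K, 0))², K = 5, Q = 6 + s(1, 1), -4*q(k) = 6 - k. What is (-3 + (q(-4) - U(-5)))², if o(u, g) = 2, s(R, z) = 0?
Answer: 19321/4 ≈ 4830.3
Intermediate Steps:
q(k) = -3/2 + k/4 (q(k) = -(6 - k)/4 = -3/2 + k/4)
Q = 6 (Q = 6 + 0 = 6)
U(j) = 64 (U(j) = (6 + 2)² = 8² = 64)
(-3 + (q(-4) - U(-5)))² = (-3 + ((-3/2 + (¼)*(-4)) - 1*64))² = (-3 + ((-3/2 - 1) - 64))² = (-3 + (-5/2 - 64))² = (-3 - 133/2)² = (-139/2)² = 19321/4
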